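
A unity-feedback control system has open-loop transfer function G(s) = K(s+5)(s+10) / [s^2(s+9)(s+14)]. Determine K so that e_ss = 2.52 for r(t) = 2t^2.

4

Two free integrators in G(s): this is a type 2 system.
K_a = lim_{s→0} s^2·G(s) = K·5·10 / (9·14) = (25/63)·K.
e_ss = 4/K_a = 2.52 ⇒ K_a = 100/63 ⇒ K = (100/63)/(25/63) = 4.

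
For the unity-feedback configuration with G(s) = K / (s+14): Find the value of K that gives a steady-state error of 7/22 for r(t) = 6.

250

No free integrators in G(s): this is a type 0 system.
K_p = lim_{s→0} G(s) = K / (14) = (1/14)·K.
e_ss = 6/(1 + K_p) = 7/22 ⇒ 1 + (1/14)·K = 132/7 ⇒ K = 250.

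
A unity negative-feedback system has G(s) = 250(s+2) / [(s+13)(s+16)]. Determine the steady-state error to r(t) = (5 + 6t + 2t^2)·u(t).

infinity

G(s) has no factors of s in the denominator, so the system is type 0. Treating each term separately:
  • 5: e_ss = 5/(1+K_p) with K_p=125/52 → 260/177.
  • 6t: a type-0 system cannot track it, e_ss → ∞.
  • 2t^2: a type-0 system cannot track it, e_ss → ∞.
The unbounded component dominates.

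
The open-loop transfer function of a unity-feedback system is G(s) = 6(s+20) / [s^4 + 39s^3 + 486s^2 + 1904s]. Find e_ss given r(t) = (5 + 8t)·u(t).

Factoring s from the denominator leaves a polynomial with constant term 1904, so the system is type 1. Treating each term separately:
  • 5: tracked with zero error.
  • 8t: e_ss = 8/K_v with K_v=15/238 → 1904/15.
Total e_ss = 1904/15.

1904/15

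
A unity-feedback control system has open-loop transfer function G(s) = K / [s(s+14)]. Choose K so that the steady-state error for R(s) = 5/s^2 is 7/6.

60

One free integrator in G(s): this is a type 1 system.
K_v = lim_{s→0} s·G(s) = K / (14) = (1/14)·K.
e_ss = 5/K_v = 7/6 ⇒ K_v = 30/7 ⇒ K = (30/7)/(1/14) = 60.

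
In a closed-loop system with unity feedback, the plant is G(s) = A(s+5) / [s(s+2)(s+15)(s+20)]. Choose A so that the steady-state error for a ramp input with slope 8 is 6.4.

G(s) has one factor of s in the denominator, so the system is type 1.
K_v = lim_{s→0} s·G(s) = A·5 / (2·15·20) = (1/120)·A.
e_ss = 8/K_v = 6.4 ⇒ K_v = 1.25 ⇒ A = 1.25/(1/120) = 150.

150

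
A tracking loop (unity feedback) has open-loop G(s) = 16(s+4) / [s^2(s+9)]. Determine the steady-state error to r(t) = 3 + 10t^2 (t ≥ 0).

2.8125

The open loop has two poles at the origin → type 2 system. Taking each input component in turn:
  • 3: tracked with zero error.
  • 10t^2: e_ss = 20/K_a with K_a=64/9 → 2.8125.
Total e_ss = 2.8125.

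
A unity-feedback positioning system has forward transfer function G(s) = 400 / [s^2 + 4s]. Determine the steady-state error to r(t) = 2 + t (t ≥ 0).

Lowest-order denominator term is 4s, so the open loop has 1 pole at the origin → type 1 system. Taking each input component in turn:
  • 2: tracked with zero error.
  • t: e_ss = 1/K_v with K_v=100 → 0.01.
Total e_ss = 0.01.

0.01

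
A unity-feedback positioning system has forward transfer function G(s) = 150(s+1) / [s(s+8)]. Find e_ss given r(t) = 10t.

8/15

G(s) has one factor of s in the denominator, so the system is type 1.
K_v = lim_{s→0} s·G(s) = 150·1 / (8) = 18.75.
e_ss = 10/K_v = 10/18.75 = 8/15.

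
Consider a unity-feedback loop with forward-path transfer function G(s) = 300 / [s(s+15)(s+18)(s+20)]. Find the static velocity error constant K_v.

System type = 1 (one pole at s=0).
K_v = lim_{s→0} s·G(s) = 300 / (15·18·20) = 1/18.

1/18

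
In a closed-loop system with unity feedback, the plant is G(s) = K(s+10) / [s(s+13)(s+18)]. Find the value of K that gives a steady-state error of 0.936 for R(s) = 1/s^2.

25

G(s) has one factor of s in the denominator, so the system is type 1.
K_v = lim_{s→0} s·G(s) = K·10 / (13·18) = (5/117)·K.
e_ss = 1/K_v = 0.936 ⇒ K_v = 125/117 ⇒ K = (125/117)/(5/117) = 25.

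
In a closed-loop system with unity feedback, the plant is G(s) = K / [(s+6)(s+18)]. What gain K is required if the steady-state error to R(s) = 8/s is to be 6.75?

20

G(s) has no factors of s in the denominator, so the system is type 0.
K_p = lim_{s→0} G(s) = K / (6·18) = (1/108)·K.
e_ss = 8/(1 + K_p) = 6.75 ⇒ 1 + (1/108)·K = 32/27 ⇒ K = 20.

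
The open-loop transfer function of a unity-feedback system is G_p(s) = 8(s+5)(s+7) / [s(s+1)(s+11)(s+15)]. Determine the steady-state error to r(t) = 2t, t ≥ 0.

One free integrator in G_p(s): this is a type 1 system.
K_v = lim_{s→0} s·G_p(s) = 8·5·7 / (1·11·15) = 56/33.
e_ss = 2/K_v = 2/(56/33) = 33/28.

33/28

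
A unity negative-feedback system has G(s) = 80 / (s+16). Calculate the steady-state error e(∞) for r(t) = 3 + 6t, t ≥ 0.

No free integrators in G(s): this is a type 0 system. Treating each term separately:
  • 3: e_ss = 3/(1+K_p) with K_p=5 → 0.5.
  • 6t: a type-0 system cannot track it, e_ss → ∞.
The unbounded component dominates.

infinity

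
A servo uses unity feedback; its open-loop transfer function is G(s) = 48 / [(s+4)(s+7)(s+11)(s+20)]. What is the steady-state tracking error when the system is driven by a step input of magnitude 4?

385/97

The open loop has no poles at the origin → type 0 system.
K_p = lim_{s→0} G(s) = 48 / (4·7·11·20) = 3/385.
e_ss = 4/(1 + K_p) = 4/(388/385) = 385/97.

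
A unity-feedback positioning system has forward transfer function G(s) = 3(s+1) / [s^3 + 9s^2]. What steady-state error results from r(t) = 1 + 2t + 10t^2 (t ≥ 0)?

Factoring s^2 from the denominator leaves a polynomial with constant term 9, so the system is type 2. By superposition:
  • 1: tracked with zero error.
  • 2t: tracked with zero error.
  • 10t^2: e_ss = 20/K_a with K_a=1/3 → 60.
Total e_ss = 60.

60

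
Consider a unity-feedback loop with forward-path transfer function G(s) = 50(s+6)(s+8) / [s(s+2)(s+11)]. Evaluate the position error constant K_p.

K_p = lim_{s→0} G(s); with 1 pole at the origin the limit diverges, so K_p = ∞.

infinity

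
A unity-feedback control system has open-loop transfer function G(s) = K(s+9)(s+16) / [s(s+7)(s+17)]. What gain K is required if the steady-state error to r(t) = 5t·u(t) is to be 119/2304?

80

One free integrator in G(s): this is a type 1 system.
K_v = lim_{s→0} s·G(s) = K·9·16 / (7·17) = (144/119)·K.
e_ss = 5/K_v = 119/2304 ⇒ K_v = 11520/119 ⇒ K = (11520/119)/(144/119) = 80.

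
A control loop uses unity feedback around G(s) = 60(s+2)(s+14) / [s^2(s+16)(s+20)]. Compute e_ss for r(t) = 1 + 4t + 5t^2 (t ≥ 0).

Two free integrators in G(s): this is a type 2 system. Taking each input component in turn:
  • 1: tracked with zero error.
  • 4t: tracked with zero error.
  • 5t^2: e_ss = 10/K_a with K_a=5.25 → 40/21.
Total e_ss = 40/21.

40/21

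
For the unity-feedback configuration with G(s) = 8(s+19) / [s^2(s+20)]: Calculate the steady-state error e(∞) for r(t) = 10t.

G(s) has two factors of s in the denominator, so the system is type 2.
A type-2 system has K_v = ∞, so it tracks a ramp input with zero steady-state error.

0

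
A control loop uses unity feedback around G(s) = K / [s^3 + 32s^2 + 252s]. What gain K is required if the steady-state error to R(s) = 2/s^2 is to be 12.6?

40

The denominator has no term below 252s — 1 pole at s=0, type 1.
K_v = lim_{s→0} s·G(s) = K / 252 = (1/252)·K.
e_ss = 2/K_v = 12.6 ⇒ K_v = 10/63 ⇒ K = (10/63)/(1/252) = 40.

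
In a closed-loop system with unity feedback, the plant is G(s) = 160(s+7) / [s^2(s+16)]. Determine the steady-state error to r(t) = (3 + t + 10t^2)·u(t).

System type = 2 (two poles at s=0). Treating each term separately:
  • 3: tracked with zero error.
  • t: tracked with zero error.
  • 10t^2: e_ss = 20/K_a with K_a=70 → 2/7.
Total e_ss = 2/7.

2/7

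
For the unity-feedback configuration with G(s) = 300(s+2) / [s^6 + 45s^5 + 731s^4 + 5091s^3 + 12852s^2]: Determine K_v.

infinity

K_v = lim_{s→0} s·G(s); with 2 poles at the origin the limit diverges, so K_v = ∞.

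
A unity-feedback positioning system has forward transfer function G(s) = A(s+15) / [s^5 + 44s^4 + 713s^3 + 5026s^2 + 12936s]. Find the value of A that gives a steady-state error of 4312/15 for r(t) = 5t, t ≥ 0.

Factoring s from the denominator leaves a polynomial with constant term 12936, so the system is type 1.
K_v = lim_{s→0} s·G(s) = A·15 / 12936 = (5/4312)·A.
e_ss = 5/K_v = 4312/15 ⇒ K_v = 75/4312 ⇒ A = (75/4312)/(5/4312) = 15.

15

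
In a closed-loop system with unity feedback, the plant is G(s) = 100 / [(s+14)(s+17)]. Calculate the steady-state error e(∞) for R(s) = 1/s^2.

G(s) has no factors of s in the denominator, so the system is type 0.
K_v = lim_{s→0} s·G(s) = 0; the steady-state error to this ramp input grows without bound.

infinity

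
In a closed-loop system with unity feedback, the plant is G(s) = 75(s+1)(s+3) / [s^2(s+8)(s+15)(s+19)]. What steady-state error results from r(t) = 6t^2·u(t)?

G(s) has two factors of s in the denominator, so the system is type 2.
K_a = lim_{s→0} s^2·G(s) = 75·1·3 / (8·15·19) = 15/152.
r(t) = 6t^2 gives R(s) = 12/s^3.
e_ss = 12/K_a = 12/(15/152) = 121.6.

121.6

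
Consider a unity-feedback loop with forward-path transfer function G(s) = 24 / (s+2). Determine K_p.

12

The open loop has no poles at the origin → type 0 system.
K_p = lim_{s→0} G(s) = 24 / (2) = 12.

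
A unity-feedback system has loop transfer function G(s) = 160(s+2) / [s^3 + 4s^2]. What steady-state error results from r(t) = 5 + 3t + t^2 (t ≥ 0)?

0.025

Lowest-order denominator term is 4s^2, so the open loop has 2 poles at the origin → type 2 system. Taking each input component in turn:
  • 5: tracked with zero error.
  • 3t: tracked with zero error.
  • t^2: e_ss = 2/K_a with K_a=80 → 0.025.
Total e_ss = 0.025.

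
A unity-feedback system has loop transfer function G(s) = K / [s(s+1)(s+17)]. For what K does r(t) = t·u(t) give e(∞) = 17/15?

15

System type = 1 (one pole at s=0).
K_v = lim_{s→0} s·G(s) = K / (1·17) = (1/17)·K.
e_ss = 1/K_v = 17/15 ⇒ K_v = 15/17 ⇒ K = (15/17)/(1/17) = 15.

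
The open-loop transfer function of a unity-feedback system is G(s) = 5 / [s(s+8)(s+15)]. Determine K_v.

1/24

The open loop has one pole at the origin → type 1 system.
K_v = lim_{s→0} s·G(s) = 5 / (8·15) = 1/24.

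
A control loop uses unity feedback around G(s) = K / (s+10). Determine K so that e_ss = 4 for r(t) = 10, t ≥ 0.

G(s) has no factors of s in the denominator, so the system is type 0.
K_p = lim_{s→0} G(s) = K / (10) = 0.1·K.
e_ss = 10/(1 + K_p) = 4 ⇒ 1 + 0.1·K = 2.5 ⇒ K = 15.

15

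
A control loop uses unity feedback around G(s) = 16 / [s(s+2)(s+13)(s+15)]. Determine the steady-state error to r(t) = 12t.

One free integrator in G(s): this is a type 1 system.
K_v = lim_{s→0} s·G(s) = 16 / (2·13·15) = 8/195.
e_ss = 12/K_v = 12/(8/195) = 292.5.

292.5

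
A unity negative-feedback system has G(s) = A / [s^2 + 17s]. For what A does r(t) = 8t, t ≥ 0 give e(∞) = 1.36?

Factoring s from the denominator leaves a polynomial with constant term 17, so the system is type 1.
K_v = lim_{s→0} s·G(s) = A / 17 = (1/17)·A.
e_ss = 8/K_v = 1.36 ⇒ K_v = 100/17 ⇒ A = (100/17)/(1/17) = 100.

100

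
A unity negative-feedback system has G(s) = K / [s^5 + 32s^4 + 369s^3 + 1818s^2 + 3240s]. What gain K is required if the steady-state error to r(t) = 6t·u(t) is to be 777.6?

Factoring s from the denominator leaves a polynomial with constant term 3240, so the system is type 1.
K_v = lim_{s→0} s·G(s) = K / 3240 = (1/3240)·K.
e_ss = 6/K_v = 777.6 ⇒ K_v = 5/648 ⇒ K = (5/648)/(1/3240) = 25.

25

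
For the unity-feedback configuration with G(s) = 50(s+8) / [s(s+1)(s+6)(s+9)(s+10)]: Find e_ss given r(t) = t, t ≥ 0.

The open loop has one pole at the origin → type 1 system.
K_v = lim_{s→0} s·G(s) = 50·8 / (1·6·9·10) = 20/27.
e_ss = 1/K_v = 1/(20/27) = 1.35.

1.35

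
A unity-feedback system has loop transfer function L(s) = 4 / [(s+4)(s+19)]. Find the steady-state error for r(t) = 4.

3.8

System type = 0 (no poles at s=0).
K_p = lim_{s→0} L(s) = 4 / (4·19) = 1/19.
e_ss = 4/(1 + K_p) = 4/(20/19) = 3.8.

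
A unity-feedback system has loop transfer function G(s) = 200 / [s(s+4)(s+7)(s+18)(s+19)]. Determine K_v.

The open loop has one pole at the origin → type 1 system.
K_v = lim_{s→0} s·G(s) = 200 / (4·7·18·19) = 25/1197.

25/1197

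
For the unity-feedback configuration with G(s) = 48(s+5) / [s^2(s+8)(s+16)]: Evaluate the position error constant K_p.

infinity

K_p = lim_{s→0} G(s); with 2 poles at the origin the limit diverges, so K_p = ∞.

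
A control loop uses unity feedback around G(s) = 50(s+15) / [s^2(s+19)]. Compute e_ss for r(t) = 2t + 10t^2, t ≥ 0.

System type = 2 (two poles at s=0). By superposition:
  • 2t: tracked with zero error.
  • 10t^2: e_ss = 20/K_a with K_a=750/19 → 38/75.
Total e_ss = 38/75.

38/75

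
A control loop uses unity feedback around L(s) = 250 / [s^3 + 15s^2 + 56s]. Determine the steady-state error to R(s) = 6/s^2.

1.344

Lowest-order denominator term is 56s, so the open loop has 1 pole at the origin → type 1 system.
K_v = lim_{s→0} s·L(s) = 250 / 56 = 125/28.
e_ss = 6/K_v = 6/(125/28) = 1.344.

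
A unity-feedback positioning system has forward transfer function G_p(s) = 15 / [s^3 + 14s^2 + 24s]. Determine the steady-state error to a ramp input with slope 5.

The denominator has no term below 24s — 1 pole at s=0, type 1.
K_v = lim_{s→0} s·G_p(s) = 15 / 24 = 0.625.
e_ss = 5/K_v = 5/0.625 = 8.

8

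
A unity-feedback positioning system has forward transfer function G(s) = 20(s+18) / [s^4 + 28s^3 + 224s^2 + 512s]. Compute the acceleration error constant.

0

The denominator has no term below 512s — 1 pole at s=0, type 1.
K_a = lim_{s→0} s^2·G(s) = 0 (the extra factor of s kills the finite limit).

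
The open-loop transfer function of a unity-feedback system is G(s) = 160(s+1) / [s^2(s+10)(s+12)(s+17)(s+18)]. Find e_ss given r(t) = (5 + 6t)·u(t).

0

The open loop has two poles at the origin → type 2 system. By superposition:
  • 5: tracked with zero error.
  • 6t: tracked with zero error.
Total e_ss = 0.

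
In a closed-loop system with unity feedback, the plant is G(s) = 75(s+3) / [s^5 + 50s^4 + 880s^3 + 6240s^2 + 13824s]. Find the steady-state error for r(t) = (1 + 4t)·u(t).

The denominator has no term below 13824s — 1 pole at s=0, type 1. By superposition:
  • 1: tracked with zero error.
  • 4t: e_ss = 4/K_v with K_v=25/1536 → 245.76.
Total e_ss = 245.76.

245.76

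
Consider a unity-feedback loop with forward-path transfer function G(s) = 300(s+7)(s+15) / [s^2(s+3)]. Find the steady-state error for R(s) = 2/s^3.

1/5250

System type = 2 (two poles at s=0).
K_a = lim_{s→0} s^2·G(s) = 300·7·15 / (3) = 10500.
r(t) = t^2 gives R(s) = 2/s^3.
e_ss = 2/K_a = 2/10500 = 1/5250.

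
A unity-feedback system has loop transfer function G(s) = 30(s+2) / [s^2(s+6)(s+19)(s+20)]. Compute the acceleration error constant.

System type = 2 (two poles at s=0).
K_a = lim_{s→0} s^2·G(s) = 30·2 / (6·19·20) = 1/38.

1/38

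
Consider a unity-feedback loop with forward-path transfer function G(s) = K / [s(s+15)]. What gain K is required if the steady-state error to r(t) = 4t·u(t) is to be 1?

60

The open loop has one pole at the origin → type 1 system.
K_v = lim_{s→0} s·G(s) = K / (15) = (1/15)·K.
e_ss = 4/K_v = 1 ⇒ K_v = 4 ⇒ K = 4/(1/15) = 60.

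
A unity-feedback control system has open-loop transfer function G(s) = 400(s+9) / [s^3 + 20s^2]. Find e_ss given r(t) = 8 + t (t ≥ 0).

The denominator has no term below 20s^2 — 2 poles at s=0, type 2. Taking each input component in turn:
  • 8: tracked with zero error.
  • t: tracked with zero error.
Total e_ss = 0.

0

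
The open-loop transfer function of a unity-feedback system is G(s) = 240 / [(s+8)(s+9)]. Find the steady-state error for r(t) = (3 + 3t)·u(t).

G(s) has no factors of s in the denominator, so the system is type 0. By superposition:
  • 3: e_ss = 3/(1+K_p) with K_p=10/3 → 9/13.
  • 3t: a type-0 system cannot track it, e_ss → ∞.
The unbounded component dominates.

infinity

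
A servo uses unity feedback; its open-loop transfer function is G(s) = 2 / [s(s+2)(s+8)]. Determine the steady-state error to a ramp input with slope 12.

System type = 1 (one pole at s=0).
K_v = lim_{s→0} s·G(s) = 2 / (2·8) = 0.125.
e_ss = 12/K_v = 12/0.125 = 96.

96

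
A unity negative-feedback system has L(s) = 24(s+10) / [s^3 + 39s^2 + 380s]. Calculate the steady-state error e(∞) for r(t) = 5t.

95/12

Factoring s from the denominator leaves a polynomial with constant term 380, so the system is type 1.
K_v = lim_{s→0} s·L(s) = 24·10 / 380 = 12/19.
e_ss = 5/K_v = 5/(12/19) = 95/12.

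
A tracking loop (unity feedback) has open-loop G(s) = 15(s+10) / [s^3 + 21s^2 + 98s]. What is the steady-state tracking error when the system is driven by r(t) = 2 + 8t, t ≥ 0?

Lowest-order denominator term is 98s, so the open loop has 1 pole at the origin → type 1 system. By superposition:
  • 2: tracked with zero error.
  • 8t: e_ss = 8/K_v with K_v=75/49 → 392/75.
Total e_ss = 392/75.

392/75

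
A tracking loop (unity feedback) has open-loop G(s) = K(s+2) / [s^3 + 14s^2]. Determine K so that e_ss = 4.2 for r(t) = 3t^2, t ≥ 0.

10

Factoring s^2 from the denominator leaves a polynomial with constant term 14, so the system is type 2.
K_a = lim_{s→0} s^2·G(s) = K·2 / 14 = (1/7)·K.
e_ss = 6/K_a = 4.2 ⇒ K_a = 10/7 ⇒ K = (10/7)/(1/7) = 10.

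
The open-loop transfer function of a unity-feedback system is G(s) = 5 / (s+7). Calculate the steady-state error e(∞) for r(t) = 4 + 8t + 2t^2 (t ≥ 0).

G(s) has no factors of s in the denominator, so the system is type 0. By superposition:
  • 4: e_ss = 4/(1+K_p) with K_p=5/7 → 7/3.
  • 8t: a type-0 system cannot track it, e_ss → ∞.
  • 2t^2: a type-0 system cannot track it, e_ss → ∞.
The unbounded component dominates.

infinity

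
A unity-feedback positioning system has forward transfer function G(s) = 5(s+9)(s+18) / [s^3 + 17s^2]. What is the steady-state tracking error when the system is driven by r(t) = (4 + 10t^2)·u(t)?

Lowest-order denominator term is 17s^2, so the open loop has 2 poles at the origin → type 2 system. Treating each term separately:
  • 4: tracked with zero error.
  • 10t^2: e_ss = 20/K_a with K_a=810/17 → 34/81.
Total e_ss = 34/81.

34/81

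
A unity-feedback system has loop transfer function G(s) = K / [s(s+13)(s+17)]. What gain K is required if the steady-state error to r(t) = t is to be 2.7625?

G(s) has one factor of s in the denominator, so the system is type 1.
K_v = lim_{s→0} s·G(s) = K / (13·17) = (1/221)·K.
e_ss = 1/K_v = 2.7625 ⇒ K_v = 80/221 ⇒ K = (80/221)/(1/221) = 80.

80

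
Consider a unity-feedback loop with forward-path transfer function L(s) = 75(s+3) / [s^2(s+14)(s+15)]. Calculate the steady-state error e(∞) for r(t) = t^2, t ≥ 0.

System type = 2 (two poles at s=0).
K_a = lim_{s→0} s^2·L(s) = 75·3 / (14·15) = 15/14.
r(t) = t^2 gives R(s) = 2/s^3.
e_ss = 2/K_a = 2/(15/14) = 28/15.

28/15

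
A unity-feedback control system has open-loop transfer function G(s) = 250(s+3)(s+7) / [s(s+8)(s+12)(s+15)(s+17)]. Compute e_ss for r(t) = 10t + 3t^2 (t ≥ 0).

infinity

G(s) has one factor of s in the denominator, so the system is type 1. Treating each term separately:
  • 10t: e_ss = 10/K_v with K_v=175/816 → 1632/35.
  • 3t^2: a type-1 system cannot track it, e_ss → ∞.
The unbounded component dominates.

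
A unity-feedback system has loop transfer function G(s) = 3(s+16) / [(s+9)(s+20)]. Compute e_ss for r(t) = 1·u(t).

15/19

No free integrators in G(s): this is a type 0 system.
K_p = lim_{s→0} G(s) = 3·16 / (9·20) = 4/15.
e_ss = 1/(1 + K_p) = 1/(19/15) = 15/19.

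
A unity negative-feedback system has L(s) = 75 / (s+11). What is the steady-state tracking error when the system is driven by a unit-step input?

11/86

No free integrators in L(s): this is a type 0 system.
K_p = lim_{s→0} L(s) = 75 / (11) = 75/11.
e_ss = 1/(1 + K_p) = 1/(86/11) = 11/86.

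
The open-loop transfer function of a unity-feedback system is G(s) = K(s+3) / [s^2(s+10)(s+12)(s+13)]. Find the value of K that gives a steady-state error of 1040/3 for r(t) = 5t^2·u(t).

System type = 2 (two poles at s=0).
K_a = lim_{s→0} s^2·G(s) = K·3 / (10·12·13) = (1/520)·K.
e_ss = 10/K_a = 1040/3 ⇒ K_a = 3/104 ⇒ K = (3/104)/(1/520) = 15.

15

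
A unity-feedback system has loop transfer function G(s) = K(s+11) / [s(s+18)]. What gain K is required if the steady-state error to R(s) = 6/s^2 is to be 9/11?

12

System type = 1 (one pole at s=0).
K_v = lim_{s→0} s·G(s) = K·11 / (18) = (11/18)·K.
e_ss = 6/K_v = 9/11 ⇒ K_v = 22/3 ⇒ K = (22/3)/(11/18) = 12.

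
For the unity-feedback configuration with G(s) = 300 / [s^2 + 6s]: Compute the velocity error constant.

50

Lowest-order denominator term is 6s, so the open loop has 1 pole at the origin → type 1 system.
K_v = lim_{s→0} s·G(s) = 300 / 6 = 50.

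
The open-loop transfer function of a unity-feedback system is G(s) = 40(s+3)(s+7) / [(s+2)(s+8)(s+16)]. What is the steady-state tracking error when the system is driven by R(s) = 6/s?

G(s) has no factors of s in the denominator, so the system is type 0.
K_p = lim_{s→0} G(s) = 40·3·7 / (2·8·16) = 105/32.
e_ss = 6/(1 + K_p) = 6/(137/32) = 192/137.

192/137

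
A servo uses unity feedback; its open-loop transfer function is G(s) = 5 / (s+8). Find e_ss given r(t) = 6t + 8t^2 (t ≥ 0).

infinity

System type = 0 (no poles at s=0). Taking each input component in turn:
  • 6t: a type-0 system cannot track it, e_ss → ∞.
  • 8t^2: a type-0 system cannot track it, e_ss → ∞.
The unbounded component dominates.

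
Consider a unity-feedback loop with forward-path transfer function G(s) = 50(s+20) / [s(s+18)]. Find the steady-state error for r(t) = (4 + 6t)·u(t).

0.108

One free integrator in G(s): this is a type 1 system. Taking each input component in turn:
  • 4: tracked with zero error.
  • 6t: e_ss = 6/K_v with K_v=500/9 → 0.108.
Total e_ss = 0.108.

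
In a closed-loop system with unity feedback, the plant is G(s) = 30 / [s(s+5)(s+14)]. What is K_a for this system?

0

The open loop has one pole at the origin → type 1 system.
K_a = lim_{s→0} s^2·G(s) = 0 (the extra factor of s kills the finite limit).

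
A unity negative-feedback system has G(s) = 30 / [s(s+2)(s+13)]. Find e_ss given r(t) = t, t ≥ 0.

13/15

One free integrator in G(s): this is a type 1 system.
K_v = lim_{s→0} s·G(s) = 30 / (2·13) = 15/13.
e_ss = 1/K_v = 1/(15/13) = 13/15.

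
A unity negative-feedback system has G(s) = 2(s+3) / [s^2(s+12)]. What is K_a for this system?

Two free integrators in G(s): this is a type 2 system.
K_a = lim_{s→0} s^2·G(s) = 2·3 / (12) = 0.5.

0.5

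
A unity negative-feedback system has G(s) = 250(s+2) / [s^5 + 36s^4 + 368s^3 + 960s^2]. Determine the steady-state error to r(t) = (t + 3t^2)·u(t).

The denominator has no term below 960s^2 — 2 poles at s=0, type 2. By superposition:
  • t: tracked with zero error.
  • 3t^2: e_ss = 6/K_a with K_a=25/48 → 11.52.
Total e_ss = 11.52.

11.52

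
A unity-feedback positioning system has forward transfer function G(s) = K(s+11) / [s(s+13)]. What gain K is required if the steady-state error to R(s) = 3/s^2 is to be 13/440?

120

G(s) has one factor of s in the denominator, so the system is type 1.
K_v = lim_{s→0} s·G(s) = K·11 / (13) = (11/13)·K.
e_ss = 3/K_v = 13/440 ⇒ K_v = 1320/13 ⇒ K = (1320/13)/(11/13) = 120.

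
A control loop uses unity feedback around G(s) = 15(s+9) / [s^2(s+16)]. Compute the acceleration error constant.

8.4375

The open loop has two poles at the origin → type 2 system.
K_a = lim_{s→0} s^2·G(s) = 15·9 / (16) = 8.4375.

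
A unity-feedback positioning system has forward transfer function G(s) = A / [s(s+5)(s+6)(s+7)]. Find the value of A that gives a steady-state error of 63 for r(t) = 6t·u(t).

20

System type = 1 (one pole at s=0).
K_v = lim_{s→0} s·G(s) = A / (5·6·7) = (1/210)·A.
e_ss = 6/K_v = 63 ⇒ K_v = 2/21 ⇒ A = (2/21)/(1/210) = 20.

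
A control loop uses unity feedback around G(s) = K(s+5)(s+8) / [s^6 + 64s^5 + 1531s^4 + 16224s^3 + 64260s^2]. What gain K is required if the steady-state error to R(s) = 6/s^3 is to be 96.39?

The denominator has no term below 64260s^2 — 2 poles at s=0, type 2.
K_a = lim_{s→0} s^2·G(s) = K·5·8 / 64260 = (2/3213)·K.
e_ss = 6/K_a = 96.39 ⇒ K_a = 200/3213 ⇒ K = (200/3213)/(2/3213) = 100.

100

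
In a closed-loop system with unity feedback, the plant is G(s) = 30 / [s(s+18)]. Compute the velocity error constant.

5/3

One free integrator in G(s): this is a type 1 system.
K_v = lim_{s→0} s·G(s) = 30 / (18) = 5/3.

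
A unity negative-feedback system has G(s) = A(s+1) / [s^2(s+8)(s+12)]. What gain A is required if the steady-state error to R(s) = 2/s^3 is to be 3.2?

The open loop has two poles at the origin → type 2 system.
K_a = lim_{s→0} s^2·G(s) = A·1 / (8·12) = (1/96)·A.
e_ss = 2/K_a = 3.2 ⇒ K_a = 0.625 ⇒ A = 0.625/(1/96) = 60.

60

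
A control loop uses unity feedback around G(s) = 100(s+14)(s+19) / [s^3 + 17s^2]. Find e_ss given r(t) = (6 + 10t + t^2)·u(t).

Lowest-order denominator term is 17s^2, so the open loop has 2 poles at the origin → type 2 system. Treating each term separately:
  • 6: tracked with zero error.
  • 10t: tracked with zero error.
  • t^2: e_ss = 2/K_a with K_a=26600/17 → 17/13300.
Total e_ss = 17/13300.

17/13300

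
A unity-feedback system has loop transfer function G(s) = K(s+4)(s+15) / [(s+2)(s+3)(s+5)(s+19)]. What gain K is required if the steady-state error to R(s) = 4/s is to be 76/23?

2

System type = 0 (no poles at s=0).
K_p = lim_{s→0} G(s) = K·4·15 / (2·3·5·19) = (2/19)·K.
e_ss = 4/(1 + K_p) = 76/23 ⇒ 1 + (2/19)·K = 23/19 ⇒ K = 2.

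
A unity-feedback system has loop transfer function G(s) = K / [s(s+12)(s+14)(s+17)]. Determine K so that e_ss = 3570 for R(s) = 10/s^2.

One free integrator in G(s): this is a type 1 system.
K_v = lim_{s→0} s·G(s) = K / (12·14·17) = (1/2856)·K.
e_ss = 10/K_v = 3570 ⇒ K_v = 1/357 ⇒ K = (1/357)/(1/2856) = 8.

8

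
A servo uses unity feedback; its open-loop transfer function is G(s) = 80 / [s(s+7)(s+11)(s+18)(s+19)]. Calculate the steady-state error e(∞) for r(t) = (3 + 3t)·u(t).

987.525

The open loop has one pole at the origin → type 1 system. By superposition:
  • 3: tracked with zero error.
  • 3t: e_ss = 3/K_v with K_v=40/13167 → 987.525.
Total e_ss = 987.525.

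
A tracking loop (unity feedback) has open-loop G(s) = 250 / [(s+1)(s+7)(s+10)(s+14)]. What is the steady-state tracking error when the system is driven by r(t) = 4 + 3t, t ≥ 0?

infinity

No free integrators in G(s): this is a type 0 system. Treating each term separately:
  • 4: e_ss = 4/(1+K_p) with K_p=25/98 → 392/123.
  • 3t: a type-0 system cannot track it, e_ss → ∞.
The unbounded component dominates.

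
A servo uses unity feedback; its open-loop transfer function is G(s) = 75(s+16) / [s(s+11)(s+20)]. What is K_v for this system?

60/11

System type = 1 (one pole at s=0).
K_v = lim_{s→0} s·G(s) = 75·16 / (11·20) = 60/11.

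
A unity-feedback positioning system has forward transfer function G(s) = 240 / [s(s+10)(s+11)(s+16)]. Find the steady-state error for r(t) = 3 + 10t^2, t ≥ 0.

infinity

G(s) has one factor of s in the denominator, so the system is type 1. By superposition:
  • 3: tracked with zero error.
  • 10t^2: a type-1 system cannot track it, e_ss → ∞.
The unbounded component dominates.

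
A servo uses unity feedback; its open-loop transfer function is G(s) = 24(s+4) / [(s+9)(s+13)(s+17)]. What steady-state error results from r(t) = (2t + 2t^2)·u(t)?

infinity

System type = 0 (no poles at s=0). Taking each input component in turn:
  • 2t: a type-0 system cannot track it, e_ss → ∞.
  • 2t^2: a type-0 system cannot track it, e_ss → ∞.
The unbounded component dominates.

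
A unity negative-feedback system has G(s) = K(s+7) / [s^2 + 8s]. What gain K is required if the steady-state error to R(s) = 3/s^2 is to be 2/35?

60

Lowest-order denominator term is 8s, so the open loop has 1 pole at the origin → type 1 system.
K_v = lim_{s→0} s·G(s) = K·7 / 8 = 0.875·K.
e_ss = 3/K_v = 2/35 ⇒ K_v = 52.5 ⇒ K = 52.5/0.875 = 60.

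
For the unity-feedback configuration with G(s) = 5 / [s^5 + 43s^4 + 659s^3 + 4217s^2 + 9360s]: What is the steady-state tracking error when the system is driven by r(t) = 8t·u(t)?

14976

The denominator has no term below 9360s — 1 pole at s=0, type 1.
K_v = lim_{s→0} s·G(s) = 5 / 9360 = 1/1872.
e_ss = 8/K_v = 8/(1/1872) = 14976.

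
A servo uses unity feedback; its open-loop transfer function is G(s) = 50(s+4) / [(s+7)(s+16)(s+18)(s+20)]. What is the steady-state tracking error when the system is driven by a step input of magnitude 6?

6048/1013

The open loop has no poles at the origin → type 0 system.
K_p = lim_{s→0} G(s) = 50·4 / (7·16·18·20) = 5/1008.
e_ss = 6/(1 + K_p) = 6/(1013/1008) = 6048/1013.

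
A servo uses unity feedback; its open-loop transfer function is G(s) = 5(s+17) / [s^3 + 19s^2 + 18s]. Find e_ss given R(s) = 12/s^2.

Factoring s from the denominator leaves a polynomial with constant term 18, so the system is type 1.
K_v = lim_{s→0} s·G(s) = 5·17 / 18 = 85/18.
e_ss = 12/K_v = 12/(85/18) = 216/85.

216/85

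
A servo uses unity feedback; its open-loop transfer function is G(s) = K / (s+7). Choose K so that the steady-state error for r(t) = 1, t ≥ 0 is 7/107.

100

The open loop has no poles at the origin → type 0 system.
K_p = lim_{s→0} G(s) = K / (7) = (1/7)·K.
e_ss = 1/(1 + K_p) = 7/107 ⇒ 1 + (1/7)·K = 107/7 ⇒ K = 100.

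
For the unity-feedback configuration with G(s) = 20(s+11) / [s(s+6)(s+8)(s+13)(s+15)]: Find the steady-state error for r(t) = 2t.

One free integrator in G(s): this is a type 1 system.
K_v = lim_{s→0} s·G(s) = 20·11 / (6·8·13·15) = 11/468.
e_ss = 2/K_v = 2/(11/468) = 936/11.

936/11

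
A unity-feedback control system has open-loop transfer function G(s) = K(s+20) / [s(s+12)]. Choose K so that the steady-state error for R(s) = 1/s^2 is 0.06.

10

The open loop has one pole at the origin → type 1 system.
K_v = lim_{s→0} s·G(s) = K·20 / (12) = (5/3)·K.
e_ss = 1/K_v = 0.06 ⇒ K_v = 50/3 ⇒ K = (50/3)/(5/3) = 10.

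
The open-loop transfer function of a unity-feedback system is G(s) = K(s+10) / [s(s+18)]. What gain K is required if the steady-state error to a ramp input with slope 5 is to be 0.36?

G(s) has one factor of s in the denominator, so the system is type 1.
K_v = lim_{s→0} s·G(s) = K·10 / (18) = (5/9)·K.
e_ss = 5/K_v = 0.36 ⇒ K_v = 125/9 ⇒ K = (125/9)/(5/9) = 25.

25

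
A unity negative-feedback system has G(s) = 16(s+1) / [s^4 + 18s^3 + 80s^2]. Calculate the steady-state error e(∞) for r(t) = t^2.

The denominator has no term below 80s^2 — 2 poles at s=0, type 2.
K_a = lim_{s→0} s^2·G(s) = 16·1 / 80 = 0.2.
r(t) = t^2 gives R(s) = 2/s^3.
e_ss = 2/K_a = 2/0.2 = 10.

10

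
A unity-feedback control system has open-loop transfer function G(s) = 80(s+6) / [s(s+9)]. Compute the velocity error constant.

160/3

System type = 1 (one pole at s=0).
K_v = lim_{s→0} s·G(s) = 80·6 / (9) = 160/3.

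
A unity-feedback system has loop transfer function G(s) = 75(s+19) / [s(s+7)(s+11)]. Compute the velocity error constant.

1425/77

One free integrator in G(s): this is a type 1 system.
K_v = lim_{s→0} s·G(s) = 75·19 / (7·11) = 1425/77.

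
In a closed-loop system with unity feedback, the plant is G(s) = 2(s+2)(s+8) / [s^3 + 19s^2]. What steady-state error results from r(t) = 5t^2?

5.9375

Factoring s^2 from the denominator leaves a polynomial with constant term 19, so the system is type 2.
K_a = lim_{s→0} s^2·G(s) = 2·2·8 / 19 = 32/19.
r(t) = 5t^2 gives R(s) = 10/s^3.
e_ss = 10/K_a = 10/(32/19) = 5.9375.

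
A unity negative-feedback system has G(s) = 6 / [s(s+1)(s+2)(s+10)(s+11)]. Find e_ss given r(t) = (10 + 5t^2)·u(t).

infinity

One free integrator in G(s): this is a type 1 system. Taking each input component in turn:
  • 10: tracked with zero error.
  • 5t^2: a type-1 system cannot track it, e_ss → ∞.
The unbounded component dominates.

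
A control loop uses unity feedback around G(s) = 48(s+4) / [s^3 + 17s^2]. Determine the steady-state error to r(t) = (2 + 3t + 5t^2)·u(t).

The denominator has no term below 17s^2 — 2 poles at s=0, type 2. Treating each term separately:
  • 2: tracked with zero error.
  • 3t: tracked with zero error.
  • 5t^2: e_ss = 10/K_a with K_a=192/17 → 85/96.
Total e_ss = 85/96.

85/96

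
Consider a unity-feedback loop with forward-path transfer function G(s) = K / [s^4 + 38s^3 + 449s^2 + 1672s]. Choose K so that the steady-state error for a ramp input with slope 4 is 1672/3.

Factoring s from the denominator leaves a polynomial with constant term 1672, so the system is type 1.
K_v = lim_{s→0} s·G(s) = K / 1672 = (1/1672)·K.
e_ss = 4/K_v = 1672/3 ⇒ K_v = 3/418 ⇒ K = (3/418)/(1/1672) = 12.

12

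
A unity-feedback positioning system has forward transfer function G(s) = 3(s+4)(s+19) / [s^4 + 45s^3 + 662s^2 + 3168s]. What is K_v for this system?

19/264

Factoring s from the denominator leaves a polynomial with constant term 3168, so the system is type 1.
K_v = lim_{s→0} s·G(s) = 3·4·19 / 3168 = 19/264.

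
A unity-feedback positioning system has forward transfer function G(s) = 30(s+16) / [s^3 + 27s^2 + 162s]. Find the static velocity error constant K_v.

80/27

The denominator has no term below 162s — 1 pole at s=0, type 1.
K_v = lim_{s→0} s·G(s) = 30·16 / 162 = 80/27.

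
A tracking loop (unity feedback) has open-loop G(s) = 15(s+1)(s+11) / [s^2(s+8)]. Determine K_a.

The open loop has two poles at the origin → type 2 system.
K_a = lim_{s→0} s^2·G(s) = 15·1·11 / (8) = 20.625.

20.625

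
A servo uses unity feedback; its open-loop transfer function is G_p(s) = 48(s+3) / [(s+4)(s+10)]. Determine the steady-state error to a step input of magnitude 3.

15/23

No free integrators in G_p(s): this is a type 0 system.
K_p = lim_{s→0} G_p(s) = 48·3 / (4·10) = 3.6.
e_ss = 3/(1 + K_p) = 3/4.6 = 15/23.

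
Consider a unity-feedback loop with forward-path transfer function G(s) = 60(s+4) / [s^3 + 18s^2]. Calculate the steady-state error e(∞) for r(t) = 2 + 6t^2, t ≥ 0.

0.9

Lowest-order denominator term is 18s^2, so the open loop has 2 poles at the origin → type 2 system. Taking each input component in turn:
  • 2: tracked with zero error.
  • 6t^2: e_ss = 12/K_a with K_a=40/3 → 0.9.
Total e_ss = 0.9.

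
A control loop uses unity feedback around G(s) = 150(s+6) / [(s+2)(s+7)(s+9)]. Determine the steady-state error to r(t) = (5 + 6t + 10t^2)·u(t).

infinity

G(s) has no factors of s in the denominator, so the system is type 0. By superposition:
  • 5: e_ss = 5/(1+K_p) with K_p=50/7 → 35/57.
  • 6t: a type-0 system cannot track it, e_ss → ∞.
  • 10t^2: a type-0 system cannot track it, e_ss → ∞.
The unbounded component dominates.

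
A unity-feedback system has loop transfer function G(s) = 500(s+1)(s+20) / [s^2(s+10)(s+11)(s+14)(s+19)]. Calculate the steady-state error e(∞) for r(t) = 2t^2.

11.704

The open loop has two poles at the origin → type 2 system.
K_a = lim_{s→0} s^2·G(s) = 500·1·20 / (10·11·14·19) = 500/1463.
r(t) = 2t^2 gives R(s) = 4/s^3.
e_ss = 4/K_a = 4/(500/1463) = 11.704.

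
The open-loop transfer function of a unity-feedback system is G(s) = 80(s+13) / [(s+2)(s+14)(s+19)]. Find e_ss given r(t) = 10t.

infinity

G(s) has no factors of s in the denominator, so the system is type 0.
K_v = lim_{s→0} s·G(s) = 0; the steady-state error to this ramp input grows without bound.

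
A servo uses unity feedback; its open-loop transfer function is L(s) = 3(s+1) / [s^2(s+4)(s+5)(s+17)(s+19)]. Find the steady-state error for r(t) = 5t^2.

64600/3

The open loop has two poles at the origin → type 2 system.
K_a = lim_{s→0} s^2·L(s) = 3·1 / (4·5·17·19) = 3/6460.
r(t) = 5t^2 gives R(s) = 10/s^3.
e_ss = 10/K_a = 10/(3/6460) = 64600/3.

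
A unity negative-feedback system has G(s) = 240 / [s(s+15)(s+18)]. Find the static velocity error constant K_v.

One free integrator in G(s): this is a type 1 system.
K_v = lim_{s→0} s·G(s) = 240 / (15·18) = 8/9.

8/9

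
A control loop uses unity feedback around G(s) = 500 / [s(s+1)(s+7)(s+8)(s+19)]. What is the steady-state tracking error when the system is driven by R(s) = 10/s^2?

21.28

G(s) has one factor of s in the denominator, so the system is type 1.
K_v = lim_{s→0} s·G(s) = 500 / (1·7·8·19) = 125/266.
e_ss = 10/K_v = 10/(125/266) = 21.28.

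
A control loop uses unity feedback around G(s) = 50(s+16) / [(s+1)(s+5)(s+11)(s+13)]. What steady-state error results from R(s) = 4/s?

572/303

G(s) has no factors of s in the denominator, so the system is type 0.
K_p = lim_{s→0} G(s) = 50·16 / (1·5·11·13) = 160/143.
e_ss = 4/(1 + K_p) = 4/(303/143) = 572/303.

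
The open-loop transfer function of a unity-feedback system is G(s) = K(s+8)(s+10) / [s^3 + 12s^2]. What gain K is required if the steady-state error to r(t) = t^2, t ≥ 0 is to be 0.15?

2

The denominator has no term below 12s^2 — 2 poles at s=0, type 2.
K_a = lim_{s→0} s^2·G(s) = K·8·10 / 12 = (20/3)·K.
e_ss = 2/K_a = 0.15 ⇒ K_a = 40/3 ⇒ K = (40/3)/(20/3) = 2.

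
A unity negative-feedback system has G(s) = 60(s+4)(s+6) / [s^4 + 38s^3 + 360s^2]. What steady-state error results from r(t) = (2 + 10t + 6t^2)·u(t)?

The denominator has no term below 360s^2 — 2 poles at s=0, type 2. Treating each term separately:
  • 2: tracked with zero error.
  • 10t: tracked with zero error.
  • 6t^2: e_ss = 12/K_a with K_a=4 → 3.
Total e_ss = 3.

3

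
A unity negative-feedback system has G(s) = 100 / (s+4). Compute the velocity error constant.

0

System type = 0 (no poles at s=0).
K_v = lim_{s→0} s·G(s) = 0 (the extra factor of s kills the finite limit).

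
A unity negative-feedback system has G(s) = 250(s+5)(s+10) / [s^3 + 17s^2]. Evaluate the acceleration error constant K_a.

The denominator has no term below 17s^2 — 2 poles at s=0, type 2.
K_a = lim_{s→0} s^2·G(s) = 250·5·10 / 17 = 12500/17.

12500/17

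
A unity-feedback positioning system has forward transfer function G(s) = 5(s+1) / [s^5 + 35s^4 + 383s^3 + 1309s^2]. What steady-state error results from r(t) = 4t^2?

The denominator has no term below 1309s^2 — 2 poles at s=0, type 2.
K_a = lim_{s→0} s^2·G(s) = 5·1 / 1309 = 5/1309.
r(t) = 4t^2 gives R(s) = 8/s^3.
e_ss = 8/K_a = 8/(5/1309) = 2094.4.

2094.4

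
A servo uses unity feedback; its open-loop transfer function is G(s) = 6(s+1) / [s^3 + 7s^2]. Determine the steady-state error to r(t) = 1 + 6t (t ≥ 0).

0

Lowest-order denominator term is 7s^2, so the open loop has 2 poles at the origin → type 2 system. Treating each term separately:
  • 1: tracked with zero error.
  • 6t: tracked with zero error.
Total e_ss = 0.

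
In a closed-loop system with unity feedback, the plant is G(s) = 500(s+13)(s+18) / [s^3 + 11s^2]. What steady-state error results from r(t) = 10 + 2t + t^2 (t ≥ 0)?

Factoring s^2 from the denominator leaves a polynomial with constant term 11, so the system is type 2. By superposition:
  • 10: tracked with zero error.
  • 2t: tracked with zero error.
  • t^2: e_ss = 2/K_a with K_a=117000/11 → 11/58500.
Total e_ss = 11/58500.

11/58500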